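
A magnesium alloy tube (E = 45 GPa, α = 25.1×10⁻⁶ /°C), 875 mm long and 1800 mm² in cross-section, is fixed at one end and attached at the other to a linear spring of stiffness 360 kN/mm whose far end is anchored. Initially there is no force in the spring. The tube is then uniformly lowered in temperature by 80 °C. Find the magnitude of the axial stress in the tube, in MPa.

Free thermal contraction: δ_free = αΔT L = 25.1×10⁻⁶ × 80 × 875 = 1.757 mm.
Let P be the tensile force in the spring. The tube extends elastically by PL/(AE) and the spring stretches by P/k; together these equal δ_free.
So P = δ_free / [L/(AE) + 1/k] = 1.757 / [ 875/(1800×45×10³) + 1/(360×10³) ].
P = 1.757 / 1.358×10⁻⁵ = 129400 N.
σ = P/A = 129400/1800 = 71.88 MPa.

σ ≈ 71.9 MPa (tensile)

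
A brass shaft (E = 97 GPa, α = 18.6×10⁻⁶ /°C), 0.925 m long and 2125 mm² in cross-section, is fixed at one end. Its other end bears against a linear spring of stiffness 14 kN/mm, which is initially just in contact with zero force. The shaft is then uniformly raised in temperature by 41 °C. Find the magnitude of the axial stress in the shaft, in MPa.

σ ≈ 4.37 MPa (compressive)

If the spring were absent the shaft would lengthen by αΔT L = 18.6×10⁻⁶ × 41 × 925 = 0.7054 mm.
With a force P in the spring, the elastic change of the shaft is PL/(AE) and that of the spring is P/k; compatibility requires their sum to equal δ_free.
So P = δ_free / [L/(AE) + 1/k] = 0.7054 / [ 925/(2125×97×10³) + 1/(14×10³) ].
P = 0.7054 / 7.592×10⁻⁵ = 9292 N.
σ = P/A = 9292/2125 = 4.373 MPa.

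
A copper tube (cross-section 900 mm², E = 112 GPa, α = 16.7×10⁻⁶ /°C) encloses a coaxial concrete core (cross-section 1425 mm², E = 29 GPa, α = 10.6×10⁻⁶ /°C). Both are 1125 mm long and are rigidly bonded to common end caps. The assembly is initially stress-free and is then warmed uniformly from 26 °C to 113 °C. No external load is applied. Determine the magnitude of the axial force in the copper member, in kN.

P ≈ 15.6 kN (compressive in the copper)

Both members must finish at the same length. With the larger α, the copper tends to over-expand; the plates restrain it, putting the copper in compression and the concrete in tension. With no external load the two internal forces are equal and opposite, magnitude P.
Setting the final lengths equal and cancelling L: (α₁ − α₂)ΔT = P/(A₁E₁) + P/(A₂E₂).
|α₁ − α₂|·ΔT = 6.1×10⁻⁶ × 87 = 0.0005307.
1/(A₁E₁) + 1/(A₂E₂) = 1/(900×112×10³) + 1/(1425×29×10³) = 3.412×10⁻⁸ N⁻¹.
P = 0.0005307 / 3.412×10⁻⁸ = 15550 N = 15.55 kN.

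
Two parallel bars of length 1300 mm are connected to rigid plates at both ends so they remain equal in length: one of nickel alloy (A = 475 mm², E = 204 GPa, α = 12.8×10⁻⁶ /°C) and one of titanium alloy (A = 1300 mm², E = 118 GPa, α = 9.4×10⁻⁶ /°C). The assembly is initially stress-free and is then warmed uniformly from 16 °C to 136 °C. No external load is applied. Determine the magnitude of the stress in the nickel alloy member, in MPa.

σ ≈ 51 MPa (compressive)

The nickel alloy has the larger α, so on heating it would change length more than the titanium alloy if both were free. The rigid plates force a common final length, so the nickel alloy is put into compression and the titanium alloy into tension, with equal and opposite forces P (no external load).
Setting the final lengths equal and cancelling L: (α₁ − α₂)ΔT = P/(A₁E₁) + P/(A₂E₂).
|α₁ − α₂|·ΔT = 3.4×10⁻⁶ × 120 = 0.000408.
1/(A₁E₁) + 1/(A₂E₂) = 1/(475×204×10³) + 1/(1300×118×10³) = 1.684×10⁻⁸ N⁻¹.
P = 0.000408 / 1.684×10⁻⁸ = 24230 N = 24.23 kN.
σ_{nickel alloy} = P/A₁ = 24230/475 = 51.01 MPa, compressive.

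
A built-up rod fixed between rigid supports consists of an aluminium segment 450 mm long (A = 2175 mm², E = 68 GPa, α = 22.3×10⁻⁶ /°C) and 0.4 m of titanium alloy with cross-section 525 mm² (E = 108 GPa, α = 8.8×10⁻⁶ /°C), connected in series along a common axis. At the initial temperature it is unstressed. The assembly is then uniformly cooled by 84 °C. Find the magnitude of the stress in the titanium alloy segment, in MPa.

With the walls removed the bar would change length by δ_free = Σ αᵢΔT Lᵢ = 22.3×10⁻⁶×84×450 + 8.8×10⁻⁶×84×400 = 1.139 mm.
The rigid supports impose zero overall length change; the single axial force P common to all segments must satisfy P Σ Lᵢ/(AᵢEᵢ) = δ_free.
The series flexibility is Σ Lᵢ/(AᵢEᵢ) = 450/(2175×68×10³) + 400/(525×108×10³) = 1.01×10⁻⁵ mm/N.
So P = 1.139 / 1.01×10⁻⁵ = 112.8 kN, tensile.
σ_{titanium alloy} = P / A = 112800 / 525 = 214.8 MPa.

σ ≈ 215 MPa (tensile)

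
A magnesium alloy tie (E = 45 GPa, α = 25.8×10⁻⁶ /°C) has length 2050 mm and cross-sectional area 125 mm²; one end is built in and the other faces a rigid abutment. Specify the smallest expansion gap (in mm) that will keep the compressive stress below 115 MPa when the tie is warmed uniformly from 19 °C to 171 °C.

g ≈ 2.8 mm

With no wall the tie would lengthen by αΔT L = 25.8×10⁻⁶ × 152 × 2050 = 8.039 mm.
At the allowable stress the elastic shortening the wall may impose is σL/E = 115 × 2050 / (45×10³) = 5.239 mm.
The gap must absorb the remainder: g_min = 8.039 − 5.239 = 2.8 mm.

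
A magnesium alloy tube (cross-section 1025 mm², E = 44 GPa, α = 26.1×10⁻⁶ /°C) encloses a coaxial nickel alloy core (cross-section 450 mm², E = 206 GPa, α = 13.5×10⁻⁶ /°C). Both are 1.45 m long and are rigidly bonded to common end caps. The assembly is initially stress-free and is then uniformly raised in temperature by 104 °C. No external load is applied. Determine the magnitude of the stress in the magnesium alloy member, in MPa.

σ ≈ 38.8 MPa (compressive)

Equilibrium of a rigid end plate with no external load gives equal and opposite internal forces ±P in the two members. Since α_{magnesium alloy} > α_{nickel alloy}, heating drives the magnesium alloy into compression and the nickel alloy into tension.
Setting the final lengths equal and cancelling L: (α₁ − α₂)ΔT = P/(A₁E₁) + P/(A₂E₂).
|α₁ − α₂|·ΔT = 12.6×10⁻⁶ × 104 = 0.00131.
1/(A₁E₁) + 1/(A₂E₂) = 1/(1025×44×10³) + 1/(450×206×10³) = 3.296×10⁻⁸ N⁻¹.
So P = 0.00131 / 3.296×10⁻⁸ = 39.76 kN.
σ_{magnesium alloy} = P/A₁ = 39760/1025 = 38.79 MPa, compressive.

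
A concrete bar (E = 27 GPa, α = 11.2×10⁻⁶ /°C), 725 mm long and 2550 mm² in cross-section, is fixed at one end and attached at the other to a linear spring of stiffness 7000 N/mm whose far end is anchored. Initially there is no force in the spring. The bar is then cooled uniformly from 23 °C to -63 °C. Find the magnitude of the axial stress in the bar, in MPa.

The unrestrained thermal change is αΔT L = 11.2×10⁻⁶ × 86 × 725 = 0.6983 mm.
Let P be the tensile force in the spring. The bar extends elastically by PL/(AE) and the spring stretches by P/k; together these equal δ_free.
P [ L/(AE) + 1/k ] = δ_free → P [ 725/(2550×27×10³) + 1/(7000) ] = 0.6983.
P = 0.6983 / 0.0001534 = 4553 N.
σ = P/A = 4553/2550 = 1.785 MPa.

σ ≈ 1.79 MPa (tensile)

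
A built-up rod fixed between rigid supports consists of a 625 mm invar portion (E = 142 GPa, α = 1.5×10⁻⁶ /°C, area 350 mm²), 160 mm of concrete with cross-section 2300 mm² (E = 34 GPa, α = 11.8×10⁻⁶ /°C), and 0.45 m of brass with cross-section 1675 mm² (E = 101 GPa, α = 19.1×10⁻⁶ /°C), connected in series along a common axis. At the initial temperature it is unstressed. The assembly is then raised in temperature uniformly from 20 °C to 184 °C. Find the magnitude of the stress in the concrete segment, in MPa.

With the walls removed the bar would change length by δ_free = Σ αᵢΔT Lᵢ = 1.5×10⁻⁶×164×625 + 11.8×10⁻⁶×164×160 + 19.1×10⁻⁶×164×450 = 1.873 mm.
The rigid supports impose zero overall length change; the single axial force P common to all segments must satisfy P Σ Lᵢ/(AᵢEᵢ) = δ_free.
Σ Lᵢ/(AᵢEᵢ) = 625/(350×142×10³) + 160/(2300×34×10³) + 450/(1675×101×10³) = 1.728×10⁻⁵ mm/N.
P = 1.873 / 1.728×10⁻⁵ = 108400 N = 108.4 kN, compressive.
σ_{concrete} = P / A = 108400 / 2300 = 47.12 MPa.

σ ≈ 47.1 MPa (compressive)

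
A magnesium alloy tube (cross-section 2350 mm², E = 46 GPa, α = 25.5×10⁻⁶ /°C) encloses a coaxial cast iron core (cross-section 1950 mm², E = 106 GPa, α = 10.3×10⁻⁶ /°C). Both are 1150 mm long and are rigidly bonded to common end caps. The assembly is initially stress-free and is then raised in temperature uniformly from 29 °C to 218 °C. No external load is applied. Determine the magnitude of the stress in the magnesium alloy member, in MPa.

Both members must finish at the same length. With the larger α, the magnesium alloy tends to over-expand; the plates restrain it, putting the magnesium alloy in compression and the cast iron in tension. With no external load the two internal forces are equal and opposite, magnitude P.
Compatibility of the two members (thermal + elastic change equal): (α₁ − α₂)ΔT = P·[1/(A₁E₁) + 1/(A₂E₂)].
|α₁ − α₂|·ΔT = 15.2×10⁻⁶ × 189 = 0.002873.
1/(A₁E₁) + 1/(A₂E₂) = 1/(2350×46×10³) + 1/(1950×106×10³) = 1.409×10⁻⁸ N⁻¹.
So P = 0.002873 / 1.409×10⁻⁸ = 203.9 kN.
σ_{magnesium alloy} = P/A₁ = 203900/2350 = 86.77 MPa, compressive.

σ ≈ 86.8 MPa (compressive)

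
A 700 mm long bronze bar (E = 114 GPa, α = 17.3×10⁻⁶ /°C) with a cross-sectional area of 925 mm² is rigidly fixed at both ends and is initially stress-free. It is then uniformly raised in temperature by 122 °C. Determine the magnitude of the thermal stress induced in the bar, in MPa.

With length fixed, the mechanical strain must cancel the thermal strain αΔT = 17.3×10⁻⁶ × 122 = 2110.6×10⁻⁶.
The stress required to suppress this strain is σ = Eε = 114×10³ × 2110.6×10⁻⁶ = 240.6 MPa, compressive since the bar is trying to expand.

σ ≈ 241 MPa (compressive)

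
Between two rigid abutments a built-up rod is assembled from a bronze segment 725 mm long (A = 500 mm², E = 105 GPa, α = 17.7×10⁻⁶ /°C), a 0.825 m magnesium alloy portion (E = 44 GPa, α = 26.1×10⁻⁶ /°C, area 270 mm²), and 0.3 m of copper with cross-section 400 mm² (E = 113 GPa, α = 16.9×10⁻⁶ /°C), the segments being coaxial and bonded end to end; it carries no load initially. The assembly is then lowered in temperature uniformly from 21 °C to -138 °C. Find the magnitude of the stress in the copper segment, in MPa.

Free thermal contraction of the whole bar: Σ αᵢΔT Lᵢ = 17.7×10⁻⁶×159×725 + 26.1×10⁻⁶×159×825 + 16.9×10⁻⁶×159×300 = 6.27 mm.
Since the ends are fixed, an axial force P builds up, equal in every segment, with P · Σ Lᵢ/(AᵢEᵢ) = δ_free.
The series flexibility is Σ Lᵢ/(AᵢEᵢ) = 725/(500×105×10³) + 825/(270×44×10³) + 300/(400×113×10³) = 8.989×10⁻⁵ mm/N.
P = 6.27 / 8.989×10⁻⁵ = 69750 N = 69.75 kN, tensile.
σ_{copper} = P / A = 69750 / 400 = 174.4 MPa.

σ ≈ 174 MPa (tensile)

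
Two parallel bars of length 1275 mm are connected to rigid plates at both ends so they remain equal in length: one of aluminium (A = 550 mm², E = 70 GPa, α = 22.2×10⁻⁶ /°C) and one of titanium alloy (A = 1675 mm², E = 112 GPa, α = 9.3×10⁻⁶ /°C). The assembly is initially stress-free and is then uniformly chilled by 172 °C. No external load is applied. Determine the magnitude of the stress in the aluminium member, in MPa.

σ ≈ 129 MPa (tensile)

Equilibrium of a rigid end plate with no external load gives equal and opposite internal forces ±P in the two members. Since α_{aluminium} > α_{titanium alloy}, cooling drives the aluminium into tension and the titanium alloy into compression.
Compatibility of the two members (thermal + elastic change equal): (α₁ − α₂)ΔT = P·[1/(A₁E₁) + 1/(A₂E₂)].
|α₁ − α₂|·ΔT = 12.9×10⁻⁶ × 172 = 0.002219.
1/(A₁E₁) + 1/(A₂E₂) = 1/(550×70×10³) + 1/(1675×112×10³) = 3.13×10⁻⁸ N⁻¹.
So P = 0.002219 / 3.13×10⁻⁸ = 70.88 kN.
σ_{aluminium} = P/A₁ = 70880/550 = 128.9 MPa, tensile.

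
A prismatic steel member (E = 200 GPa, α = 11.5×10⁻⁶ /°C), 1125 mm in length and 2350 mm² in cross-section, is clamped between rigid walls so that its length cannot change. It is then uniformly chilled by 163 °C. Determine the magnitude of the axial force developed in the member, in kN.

P ≈ 881 kN (tensile)

With zero net strain, σ = E·αΔT = 200 GPa × 11.5×10⁻⁶ × 163 = 374.9 MPa.
Axial force P = σA = 374.9 × 2350 = 881000 N = 881 kN, tensile.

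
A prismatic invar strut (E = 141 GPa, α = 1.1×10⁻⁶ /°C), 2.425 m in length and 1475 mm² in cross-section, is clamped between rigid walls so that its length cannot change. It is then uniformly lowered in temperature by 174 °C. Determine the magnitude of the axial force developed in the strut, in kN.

P ≈ 39.8 kN (tensile)

With zero net strain, σ = E·αΔT = 141 GPa × 1.1×10⁻⁶ × 174 = 26.99 MPa.
Then P = σA = 26.99 × 1475 mm² = 39.81 kN, tensile.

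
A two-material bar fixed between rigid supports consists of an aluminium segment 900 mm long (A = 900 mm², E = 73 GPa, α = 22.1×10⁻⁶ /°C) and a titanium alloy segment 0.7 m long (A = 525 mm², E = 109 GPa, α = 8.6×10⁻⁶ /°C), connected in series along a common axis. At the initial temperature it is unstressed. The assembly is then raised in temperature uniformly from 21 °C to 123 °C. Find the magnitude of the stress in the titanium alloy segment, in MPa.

If the supports were absent, the total length change would be Σ αᵢΔT Lᵢ = 22.1×10⁻⁶×102×900 + 8.6×10⁻⁶×102×700 = 2.643 mm.
The walls prevent any net length change, so an axial force P (same in every segment) develops. Compatibility: P · Σ Lᵢ/(AᵢEᵢ) = δ_free.
Σ Lᵢ/(AᵢEᵢ) = 900/(900×73×10³) + 700/(525×109×10³) = 2.593×10⁻⁵ mm/N.
So P = 2.643 / 2.593×10⁻⁵ = 101.9 kN, compressive.
σ_{titanium alloy} = P / A = 101900 / 525 = 194.1 MPa.

σ ≈ 194 MPa (compressive)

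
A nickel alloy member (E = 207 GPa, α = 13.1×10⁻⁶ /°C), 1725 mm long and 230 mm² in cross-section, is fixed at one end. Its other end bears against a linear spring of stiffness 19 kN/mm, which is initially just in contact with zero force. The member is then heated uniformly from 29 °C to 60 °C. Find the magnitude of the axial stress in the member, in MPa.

σ ≈ 34.3 MPa (compressive)

The unrestrained thermal change is αΔT L = 13.1×10⁻⁶ × 31 × 1725 = 0.7005 mm.
With a force P in the spring, the elastic change of the member is PL/(AE) and that of the spring is P/k; compatibility requires their sum to equal δ_free.
P [ L/(AE) + 1/k ] = δ_free → P [ 1725/(230×207×10³) + 1/(19×10³) ] = 0.7005.
P = 0.7005 / 8.886×10⁻⁵ = 7883 N.
σ = P/A = 7883/230 = 34.27 MPa.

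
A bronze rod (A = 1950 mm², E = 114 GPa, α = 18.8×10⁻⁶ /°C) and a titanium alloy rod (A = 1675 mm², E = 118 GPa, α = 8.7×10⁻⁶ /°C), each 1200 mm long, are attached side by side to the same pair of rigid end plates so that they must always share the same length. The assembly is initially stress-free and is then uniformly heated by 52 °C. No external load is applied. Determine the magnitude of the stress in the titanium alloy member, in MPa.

σ ≈ 32.8 MPa (tensile)

Equilibrium of a rigid end plate with no external load gives equal and opposite internal forces ±P in the two members. Since α_{bronze} > α_{titanium alloy}, heating drives the bronze into compression and the titanium alloy into tension.
Setting the final lengths equal and cancelling L: (α₁ − α₂)ΔT = P/(A₁E₁) + P/(A₂E₂).
|α₁ − α₂|·ΔT = 10.1×10⁻⁶ × 52 = 0.0005252.
1/(A₁E₁) + 1/(A₂E₂) = 1/(1950×114×10³) + 1/(1675×118×10³) = 9.558×10⁻⁹ N⁻¹.
So P = 0.0005252 / 9.558×10⁻⁹ = 54.95 kN.
σ_{titanium alloy} = P/A₂ = 54950/1675 = 32.81 MPa, tensile.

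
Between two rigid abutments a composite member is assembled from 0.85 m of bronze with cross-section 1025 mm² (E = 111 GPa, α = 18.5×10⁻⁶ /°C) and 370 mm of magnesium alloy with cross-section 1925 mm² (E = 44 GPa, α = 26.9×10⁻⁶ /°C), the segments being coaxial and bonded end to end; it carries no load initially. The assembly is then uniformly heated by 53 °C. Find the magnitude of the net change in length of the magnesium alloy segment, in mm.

Free thermal expansion of the whole bar: Σ αᵢΔT Lᵢ = 18.5×10⁻⁶×53×850 + 26.9×10⁻⁶×53×370 = 1.361 mm.
The rigid supports impose zero overall length change; the single axial force P common to all segments must satisfy P Σ Lᵢ/(AᵢEᵢ) = δ_free.
Σ Lᵢ/(AᵢEᵢ) = 850/(1025×111×10³) + 370/(1925×44×10³) = 1.184×10⁻⁵ mm/N.
P = 1.361 / 1.184×10⁻⁵ = 115000 N = 115 kN, compressive.
For the magnesium alloy segment, free thermal change = 26.9×10⁻⁶×53×370 = 0.5275 mm and elastic change from P = 115000×370/(1925×44×10³) = 0.5021 mm; these oppose, so the net change is 0.0254 mm (segment lengthens).

|ΔL| ≈ 0.0254 mm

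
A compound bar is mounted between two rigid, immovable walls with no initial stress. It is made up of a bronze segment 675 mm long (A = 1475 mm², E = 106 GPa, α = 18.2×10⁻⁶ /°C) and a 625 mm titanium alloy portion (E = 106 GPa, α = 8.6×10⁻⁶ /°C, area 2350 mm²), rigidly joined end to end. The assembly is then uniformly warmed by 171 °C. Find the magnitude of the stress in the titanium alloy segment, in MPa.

σ ≈ 188 MPa (compressive)

If the supports were absent, the total length change would be Σ αᵢΔT Lᵢ = 18.2×10⁻⁶×171×675 + 8.6×10⁻⁶×171×625 = 3.02 mm.
The walls prevent any net length change, so an axial force P (same in every segment) develops. Compatibility: P · Σ Lᵢ/(AᵢEᵢ) = δ_free.
Σ Lᵢ/(AᵢEᵢ) = 675/(1475×106×10³) + 625/(2350×106×10³) = 6.826×10⁻⁶ mm/N.
So P = 3.02 / 6.826×10⁻⁶ = 442.4 kN, compressive.
σ_{titanium alloy} = P / A = 442400 / 2350 = 188.3 MPa.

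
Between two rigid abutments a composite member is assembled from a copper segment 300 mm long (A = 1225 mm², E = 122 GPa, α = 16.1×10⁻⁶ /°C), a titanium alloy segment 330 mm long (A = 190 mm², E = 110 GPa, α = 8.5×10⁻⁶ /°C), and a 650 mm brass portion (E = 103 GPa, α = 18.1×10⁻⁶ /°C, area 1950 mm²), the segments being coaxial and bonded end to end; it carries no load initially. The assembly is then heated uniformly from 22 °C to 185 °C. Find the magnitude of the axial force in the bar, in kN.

P ≈ 150 kN (compressive)

Free thermal expansion of the whole bar: Σ αᵢΔT Lᵢ = 16.1×10⁻⁶×163×300 + 8.5×10⁻⁶×163×330 + 18.1×10⁻⁶×163×650 = 3.162 mm.
The walls prevent any net length change, so an axial force P (same in every segment) develops. Compatibility: P · Σ Lᵢ/(AᵢEᵢ) = δ_free.
Σ Lᵢ/(AᵢEᵢ) = 300/(1225×122×10³) + 330/(190×110×10³) + 650/(1950×103×10³) = 2.103×10⁻⁵ mm/N.
P = 3.162 / 2.103×10⁻⁵ = 150300 N = 150.3 kN, compressive.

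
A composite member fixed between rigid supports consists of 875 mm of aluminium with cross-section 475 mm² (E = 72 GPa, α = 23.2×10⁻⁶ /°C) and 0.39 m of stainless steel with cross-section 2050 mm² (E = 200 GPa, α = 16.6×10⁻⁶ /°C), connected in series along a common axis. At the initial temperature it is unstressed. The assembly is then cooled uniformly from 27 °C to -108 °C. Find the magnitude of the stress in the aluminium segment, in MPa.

With the walls removed the bar would change length by δ_free = Σ αᵢΔT Lᵢ = 23.2×10⁻⁶×135×875 + 16.6×10⁻⁶×135×390 = 3.614 mm.
The walls prevent any net length change, so an axial force P (same in every segment) develops. Compatibility: P · Σ Lᵢ/(AᵢEᵢ) = δ_free.
Σ Lᵢ/(AᵢEᵢ) = 875/(475×72×10³) + 390/(2050×200×10³) = 2.654×10⁻⁵ mm/N.
P = 3.614 / 2.654×10⁻⁵ = 136200 N = 136.2 kN, tensile.
σ_{aluminium} = P / A = 136200 / 475 = 286.8 MPa.

σ ≈ 287 MPa (tensile)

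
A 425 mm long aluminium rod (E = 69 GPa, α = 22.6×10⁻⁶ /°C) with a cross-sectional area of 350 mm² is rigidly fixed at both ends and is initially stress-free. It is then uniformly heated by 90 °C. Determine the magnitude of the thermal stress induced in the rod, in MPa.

σ ≈ 140 MPa (compressive)

The supports are rigid, so the total axial strain is zero. The restrained thermal strain is ε = αΔT = 22.6×10⁻⁶ × 90 = 2034×10⁻⁶.
Hence σ = E·αΔT = 69×10³ × 2034×10⁻⁶ = 140.3 MPa, compressive.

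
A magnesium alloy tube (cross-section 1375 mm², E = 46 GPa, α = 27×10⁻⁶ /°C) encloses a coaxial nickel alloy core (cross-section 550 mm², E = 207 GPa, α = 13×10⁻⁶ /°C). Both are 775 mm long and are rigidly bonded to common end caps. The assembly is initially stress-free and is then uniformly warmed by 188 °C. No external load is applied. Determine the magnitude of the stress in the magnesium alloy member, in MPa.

Equilibrium of a rigid end plate with no external load gives equal and opposite internal forces ±P in the two members. Since α_{magnesium alloy} > α_{nickel alloy}, heating drives the magnesium alloy into compression and the nickel alloy into tension.
Setting the final lengths equal and cancelling L: (α₁ − α₂)ΔT = P/(A₁E₁) + P/(A₂E₂).
|α₁ − α₂|·ΔT = 14×10⁻⁶ × 188 = 0.002632.
1/(A₁E₁) + 1/(A₂E₂) = 1/(1375×46×10³) + 1/(550×207×10³) = 2.459×10⁻⁸ N⁻¹.
So P = 0.002632 / 2.459×10⁻⁸ = 107 kN.
σ_{magnesium alloy} = P/A₁ = 107000/1375 = 77.83 MPa, compressive.

σ ≈ 77.8 MPa (compressive)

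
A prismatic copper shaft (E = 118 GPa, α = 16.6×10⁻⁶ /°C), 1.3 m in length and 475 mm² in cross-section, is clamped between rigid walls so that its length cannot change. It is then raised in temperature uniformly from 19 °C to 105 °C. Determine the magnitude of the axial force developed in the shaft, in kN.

The ends cannot move, so σ = EαΔT = 118×10³ × 16.6×10⁻⁶ × 86 = 168.5 MPa.
Then P = σA = 168.5 × 475 mm² = 80.02 kN, compressive.

P ≈ 80 kN (compressive)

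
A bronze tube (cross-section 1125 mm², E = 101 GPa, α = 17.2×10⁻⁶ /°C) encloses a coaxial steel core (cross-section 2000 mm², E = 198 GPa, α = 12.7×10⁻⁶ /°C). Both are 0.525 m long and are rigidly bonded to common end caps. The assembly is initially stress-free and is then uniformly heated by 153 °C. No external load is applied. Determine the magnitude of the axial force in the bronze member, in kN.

The bronze has the larger α, so on heating it would change length more than the steel if both were free. The rigid plates force a common final length, so the bronze is put into compression and the steel into tension, with equal and opposite forces P (no external load).
Equating the net (thermal + elastic) strains gives |α₁ − α₂|·ΔT = P·[1/(A₁E₁) + 1/(A₂E₂)].
|α₁ − α₂|·ΔT = 4.5×10⁻⁶ × 153 = 0.0006885.
1/(A₁E₁) + 1/(A₂E₂) = 1/(1125×101×10³) + 1/(2000×198×10³) = 1.133×10⁻⁸ N⁻¹.
P = 0.0006885 / 1.133×10⁻⁸ = 60790 N = 60.79 kN.

P ≈ 60.8 kN (compressive in the bronze)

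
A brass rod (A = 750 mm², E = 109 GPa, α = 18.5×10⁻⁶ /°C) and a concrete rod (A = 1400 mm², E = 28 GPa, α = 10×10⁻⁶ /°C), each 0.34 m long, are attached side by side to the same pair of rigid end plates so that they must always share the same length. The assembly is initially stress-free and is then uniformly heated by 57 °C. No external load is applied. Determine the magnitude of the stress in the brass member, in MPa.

The brass has the larger α, so on heating it would change length more than the concrete if both were free. The rigid plates force a common final length, so the brass is put into compression and the concrete into tension, with equal and opposite forces P (no external load).
Equating the net (thermal + elastic) strains gives |α₁ − α₂|·ΔT = P·[1/(A₁E₁) + 1/(A₂E₂)].
|α₁ − α₂|·ΔT = 8.5×10⁻⁶ × 57 = 0.0004845.
1/(A₁E₁) + 1/(A₂E₂) = 1/(750×109×10³) + 1/(1400×28×10³) = 3.774×10⁻⁸ N⁻¹.
P = 0.0004845 / 3.774×10⁻⁸ = 12840 N = 12.84 kN.
σ_{brass} = P/A₁ = 12840/750 = 17.12 MPa, compressive.

σ ≈ 17.1 MPa (compressive)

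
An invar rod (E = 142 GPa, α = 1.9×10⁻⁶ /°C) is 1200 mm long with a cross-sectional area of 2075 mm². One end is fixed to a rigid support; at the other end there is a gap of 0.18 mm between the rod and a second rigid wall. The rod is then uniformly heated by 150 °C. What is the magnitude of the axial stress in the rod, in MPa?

Free thermal elongation = αΔT L = 1.9×10⁻⁶ × 150 × 1200 = 0.342 mm.
The gap closes (δ_free > 0.18 mm) and the wall then resists a further 0.342 − 0.18 = 0.162 mm of expansion.
So σ = E(δ_free − g)/L = 142×10³ × 0.162/1200 = 19.17 MPa.

σ ≈ 19.2 MPa (compressive)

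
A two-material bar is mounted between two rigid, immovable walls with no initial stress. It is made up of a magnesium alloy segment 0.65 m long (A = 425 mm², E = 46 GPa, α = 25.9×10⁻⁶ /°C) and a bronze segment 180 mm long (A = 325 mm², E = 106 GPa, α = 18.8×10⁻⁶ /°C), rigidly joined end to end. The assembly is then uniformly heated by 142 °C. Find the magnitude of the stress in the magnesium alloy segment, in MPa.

If the supports were absent, the total length change would be Σ αᵢΔT Lᵢ = 25.9×10⁻⁶×142×650 + 18.8×10⁻⁶×142×180 = 2.871 mm.
The walls prevent any net length change, so an axial force P (same in every segment) develops. Compatibility: P · Σ Lᵢ/(AᵢEᵢ) = δ_free.
Σ Lᵢ/(AᵢEᵢ) = 650/(425×46×10³) + 180/(325×106×10³) = 3.847×10⁻⁵ mm/N.
So P = 2.871 / 3.847×10⁻⁵ = 74.63 kN, compressive.
σ_{magnesium alloy} = P / A = 74630 / 425 = 175.6 MPa.

σ ≈ 176 MPa (compressive)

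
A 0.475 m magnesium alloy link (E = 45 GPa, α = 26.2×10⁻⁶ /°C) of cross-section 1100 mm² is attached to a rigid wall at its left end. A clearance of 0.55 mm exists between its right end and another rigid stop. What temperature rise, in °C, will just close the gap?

ΔT ≈ 44.2 °C

Contact occurs when the free expansion equals the gap: αΔT L = 0.55 mm.
ΔT = 0.55 / (26.2×10⁻⁶ × 475) = 44.19 °C.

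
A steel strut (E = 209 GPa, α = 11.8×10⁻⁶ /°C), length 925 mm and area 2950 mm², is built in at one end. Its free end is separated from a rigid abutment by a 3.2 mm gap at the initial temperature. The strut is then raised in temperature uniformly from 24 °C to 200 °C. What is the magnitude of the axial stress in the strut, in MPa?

If the wall were absent the strut would grow by αΔT L = 11.8×10⁻⁶ × 176 × 925 = 1.921 mm.
This is smaller than the 3.2 mm clearance, so the strut expands freely without reaching the stop — the stress is zero.

σ ≈ 0 MPa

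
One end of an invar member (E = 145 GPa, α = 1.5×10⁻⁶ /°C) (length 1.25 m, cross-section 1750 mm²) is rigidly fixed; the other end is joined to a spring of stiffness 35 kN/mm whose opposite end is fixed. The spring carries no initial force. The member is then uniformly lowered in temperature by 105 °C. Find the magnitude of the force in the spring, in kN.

P ≈ 5.88 kN

If the spring were absent the member would shorten by αΔT L = 1.5×10⁻⁶ × 105 × 1250 = 0.1969 mm.
With a force P in the spring, the elastic change of the member is PL/(AE) and that of the spring is P/k; compatibility requires their sum to equal δ_free.
P [ L/(AE) + 1/k ] = δ_free → P [ 1250/(1750×145×10³) + 1/(35×10³) ] = 0.1969.
P = 0.1969 / 3.35×10⁻⁵ = 5877 N.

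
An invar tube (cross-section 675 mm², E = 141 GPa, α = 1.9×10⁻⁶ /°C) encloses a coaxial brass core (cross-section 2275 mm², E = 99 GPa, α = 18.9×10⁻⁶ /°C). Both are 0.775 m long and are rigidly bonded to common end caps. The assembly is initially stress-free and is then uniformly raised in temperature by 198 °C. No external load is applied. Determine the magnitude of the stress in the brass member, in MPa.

Equilibrium of a rigid end plate with no external load gives equal and opposite internal forces ±P in the two members. Since α_{brass} > α_{invar}, heating drives the brass into compression and the invar into tension.
Equating the net (thermal + elastic) strains gives |α₁ − α₂|·ΔT = P·[1/(A₁E₁) + 1/(A₂E₂)].
|α₁ − α₂|·ΔT = 17×10⁻⁶ × 198 = 0.003366.
1/(A₁E₁) + 1/(A₂E₂) = 1/(675×141×10³) + 1/(2275×99×10³) = 1.495×10⁻⁸ N⁻¹.
So P = 0.003366 / 1.495×10⁻⁸ = 225.2 kN.
σ_{brass} = P/A₂ = 225200/2275 = 98.99 MPa, compressive.

σ ≈ 99 MPa (compressive)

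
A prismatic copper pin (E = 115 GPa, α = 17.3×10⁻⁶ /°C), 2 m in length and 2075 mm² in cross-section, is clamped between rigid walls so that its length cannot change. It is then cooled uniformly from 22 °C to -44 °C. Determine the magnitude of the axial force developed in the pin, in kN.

With zero net strain, σ = E·αΔT = 115 GPa × 17.3×10⁻⁶ × 66 = 131.3 MPa.
P = AEαΔT = 2075 × 115×10³ × 17.3×10⁻⁶ × 66 = 272.5 kN (tensile).

P ≈ 272 kN (tensile)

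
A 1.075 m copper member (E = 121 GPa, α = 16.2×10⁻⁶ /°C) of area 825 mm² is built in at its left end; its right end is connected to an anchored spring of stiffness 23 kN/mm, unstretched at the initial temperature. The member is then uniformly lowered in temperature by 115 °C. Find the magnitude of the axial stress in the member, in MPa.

The unrestrained thermal change is αΔT L = 16.2×10⁻⁶ × 115 × 1075 = 2.003 mm.
With a force P in the spring, the elastic change of the member is PL/(AE) and that of the spring is P/k; compatibility requires their sum to equal δ_free.
So P = δ_free / [L/(AE) + 1/k] = 2.003 / [ 1075/(825×121×10³) + 1/(23×10³) ].
P = 2.003 / 5.425×10⁻⁵ = 36920 N.
σ = P/A = 36920/825 = 44.75 MPa.

σ ≈ 44.7 MPa (tensile)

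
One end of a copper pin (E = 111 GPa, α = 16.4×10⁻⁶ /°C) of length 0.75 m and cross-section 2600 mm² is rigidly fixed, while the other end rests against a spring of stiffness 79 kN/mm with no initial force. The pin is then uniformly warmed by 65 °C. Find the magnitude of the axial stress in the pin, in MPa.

Free thermal expansion: δ_free = αΔT L = 16.4×10⁻⁶ × 65 × 750 = 0.7995 mm.
With a force P in the spring, the elastic change of the pin is PL/(AE) and that of the spring is P/k; compatibility requires their sum to equal δ_free.
So P = δ_free / [L/(AE) + 1/k] = 0.7995 / [ 750/(2600×111×10³) + 1/(79×10³) ].
P = 0.7995 / 1.526×10⁻⁵ = 52400 N.
σ = P/A = 52400/2600 = 20.15 MPa.

σ ≈ 20.2 MPa (compressive)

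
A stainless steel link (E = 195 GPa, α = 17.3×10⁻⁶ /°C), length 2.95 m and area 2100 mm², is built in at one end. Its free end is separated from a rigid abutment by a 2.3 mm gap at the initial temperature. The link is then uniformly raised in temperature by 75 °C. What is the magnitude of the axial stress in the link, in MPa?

If the wall were absent the link would grow by αΔT L = 17.3×10⁻⁶ × 75 × 2950 = 3.828 mm.
After closing the 2.3 mm clearance, 3.828 − 2.3 = 1.528 mm of expansion remains to be suppressed by the wall.
That suppressed elongation corresponds to σ = E·Δ/L = 195×10³ × 1.528/2950 = 101 MPa.

σ ≈ 101 MPa (compressive)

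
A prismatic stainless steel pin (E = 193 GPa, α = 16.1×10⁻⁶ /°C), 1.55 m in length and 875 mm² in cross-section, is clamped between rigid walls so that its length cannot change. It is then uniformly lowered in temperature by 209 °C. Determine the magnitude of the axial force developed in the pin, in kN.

With zero net strain, σ = E·αΔT = 193 GPa × 16.1×10⁻⁶ × 209 = 649.4 MPa.
P = AEαΔT = 875 × 193×10³ × 16.1×10⁻⁶ × 209 = 568.2 kN (tensile).

P ≈ 568 kN (tensile)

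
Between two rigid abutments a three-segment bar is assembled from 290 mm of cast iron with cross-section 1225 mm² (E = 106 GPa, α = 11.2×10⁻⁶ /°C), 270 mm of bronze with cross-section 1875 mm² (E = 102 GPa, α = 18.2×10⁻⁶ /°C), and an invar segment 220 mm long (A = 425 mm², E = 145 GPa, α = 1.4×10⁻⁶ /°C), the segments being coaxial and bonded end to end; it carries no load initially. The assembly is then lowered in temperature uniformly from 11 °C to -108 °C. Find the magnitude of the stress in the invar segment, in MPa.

With the walls removed the bar would change length by δ_free = Σ αᵢΔT Lᵢ = 11.2×10⁻⁶×119×290 + 18.2×10⁻⁶×119×270 + 1.4×10⁻⁶×119×220 = 1.008 mm.
The rigid supports impose zero overall length change; the single axial force P common to all segments must satisfy P Σ Lᵢ/(AᵢEᵢ) = δ_free.
The series flexibility is Σ Lᵢ/(AᵢEᵢ) = 290/(1225×106×10³) + 270/(1875×102×10³) + 220/(425×145×10³) = 7.215×10⁻⁶ mm/N.
Hence P = δ_free / Σ(L/AE) = 1.008/7.215×10⁻⁶ = 139.7 kN (tensile).
σ_{invar} = P / A = 139700 / 425 = 328.7 MPa.

σ ≈ 329 MPa (tensile)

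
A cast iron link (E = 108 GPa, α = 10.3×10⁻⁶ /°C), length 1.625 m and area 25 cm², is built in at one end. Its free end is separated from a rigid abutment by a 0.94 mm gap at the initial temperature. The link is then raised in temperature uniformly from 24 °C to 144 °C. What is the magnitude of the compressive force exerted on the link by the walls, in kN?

Unrestrained expansion: δ_free = αΔT L = 10.3×10⁻⁶ × 120 × 1625 = 2.008 mm.
After closing the 0.94 mm clearance, 2.008 − 0.94 = 1.068 mm of expansion remains to be suppressed by the wall.
That suppressed elongation corresponds to σ = E·Δ/L = 108×10³ × 1.068/1625 = 71.01 MPa.
P = σA = 71.01 × 2500 = 177.5 kN.

P ≈ 178 kN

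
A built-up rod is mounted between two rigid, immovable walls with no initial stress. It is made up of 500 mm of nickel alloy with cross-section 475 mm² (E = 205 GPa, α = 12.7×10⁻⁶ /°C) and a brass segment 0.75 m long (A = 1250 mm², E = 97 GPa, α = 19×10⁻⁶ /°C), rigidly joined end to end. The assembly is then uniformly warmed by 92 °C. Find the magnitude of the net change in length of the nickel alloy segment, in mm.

With the walls removed the bar would change length by δ_free = Σ αᵢΔT Lᵢ = 12.7×10⁻⁶×92×500 + 19×10⁻⁶×92×750 = 1.895 mm.
The rigid supports impose zero overall length change; the single axial force P common to all segments must satisfy P Σ Lᵢ/(AᵢEᵢ) = δ_free.
Σ Lᵢ/(AᵢEᵢ) = 500/(475×205×10³) + 750/(1250×97×10³) = 1.132×10⁻⁵ mm/N.
Hence P = δ_free / Σ(L/AE) = 1.895/1.132×10⁻⁵ = 167.4 kN (compressive).
For the nickel alloy segment, free thermal change = 12.7×10⁻⁶×92×500 = 0.5842 mm and elastic change from P = 167400×500/(475×205×10³) = 0.8596 mm; these oppose, so the net change is 0.275 mm (segment shortens).

|ΔL| ≈ 0.275 mm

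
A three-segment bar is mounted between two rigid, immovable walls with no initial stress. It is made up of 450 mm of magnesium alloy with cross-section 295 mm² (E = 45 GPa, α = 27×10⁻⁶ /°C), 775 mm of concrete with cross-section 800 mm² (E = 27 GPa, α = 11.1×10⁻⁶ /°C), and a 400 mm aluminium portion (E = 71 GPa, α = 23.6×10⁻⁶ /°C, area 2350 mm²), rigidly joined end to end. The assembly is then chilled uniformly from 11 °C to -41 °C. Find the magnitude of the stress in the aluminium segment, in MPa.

σ ≈ 9.26 MPa (tensile)

If the supports were absent, the total length change would be Σ αᵢΔT Lᵢ = 27×10⁻⁶×52×450 + 11.1×10⁻⁶×52×775 + 23.6×10⁻⁶×52×400 = 1.57 mm.
The rigid supports impose zero overall length change; the single axial force P common to all segments must satisfy P Σ Lᵢ/(AᵢEᵢ) = δ_free.
The series flexibility is Σ Lᵢ/(AᵢEᵢ) = 450/(295×45×10³) + 775/(800×27×10³) + 400/(2350×71×10³) = 7.218×10⁻⁵ mm/N.
P = 1.57 / 7.218×10⁻⁵ = 21750 N = 21.75 kN, tensile.
σ_{aluminium} = P / A = 21750 / 2350 = 9.256 MPa.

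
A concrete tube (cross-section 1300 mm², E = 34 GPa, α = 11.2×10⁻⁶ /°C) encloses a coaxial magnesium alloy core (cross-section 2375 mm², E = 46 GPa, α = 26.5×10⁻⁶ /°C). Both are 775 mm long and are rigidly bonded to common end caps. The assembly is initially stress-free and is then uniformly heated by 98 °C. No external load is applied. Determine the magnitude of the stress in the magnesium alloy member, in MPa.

σ ≈ 19.9 MPa (compressive)

The magnesium alloy has the larger α, so on heating it would change length more than the concrete if both were free. The rigid plates force a common final length, so the magnesium alloy is put into compression and the concrete into tension, with equal and opposite forces P (no external load).
Setting the final lengths equal and cancelling L: (α₁ − α₂)ΔT = P/(A₁E₁) + P/(A₂E₂).
|α₁ − α₂|·ΔT = 15.3×10⁻⁶ × 98 = 0.001499.
1/(A₁E₁) + 1/(A₂E₂) = 1/(1300×34×10³) + 1/(2375×46×10³) = 3.178×10⁻⁸ N⁻¹.
P = 0.001499 / 3.178×10⁻⁸ = 47180 N = 47.18 kN.
σ_{magnesium alloy} = P/A₂ = 47180/2375 = 19.87 MPa, compressive.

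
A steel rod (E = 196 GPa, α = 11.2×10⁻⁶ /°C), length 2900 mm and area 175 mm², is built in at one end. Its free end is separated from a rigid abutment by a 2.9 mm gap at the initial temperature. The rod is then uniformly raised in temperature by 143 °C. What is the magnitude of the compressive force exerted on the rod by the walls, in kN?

P ≈ 20.6 kN

Unrestrained expansion: δ_free = αΔT L = 11.2×10⁻⁶ × 143 × 2900 = 4.645 mm.
After closing the 2.9 mm clearance, 4.645 − 2.9 = 1.745 mm of expansion remains to be suppressed by the wall.
So σ = E(δ_free − g)/L = 196×10³ × 1.745/2900 = 117.9 MPa.
P = σA = 117.9 × 175 = 20.63 kN.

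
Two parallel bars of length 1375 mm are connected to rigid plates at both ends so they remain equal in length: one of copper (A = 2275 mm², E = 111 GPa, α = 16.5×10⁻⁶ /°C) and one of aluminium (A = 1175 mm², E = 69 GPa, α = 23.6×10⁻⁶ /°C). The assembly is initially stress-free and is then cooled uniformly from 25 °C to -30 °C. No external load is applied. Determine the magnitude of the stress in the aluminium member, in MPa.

σ ≈ 20.4 MPa (tensile)

The aluminium has the larger α, so on cooling it would change length more than the copper if both were free. The rigid plates force a common final length, so the aluminium is put into tension and the copper into compression, with equal and opposite forces P (no external load).
Setting the final lengths equal and cancelling L: (α₁ − α₂)ΔT = P/(A₁E₁) + P/(A₂E₂).
|α₁ − α₂|·ΔT = 7.1×10⁻⁶ × 55 = 0.0003905.
1/(A₁E₁) + 1/(A₂E₂) = 1/(2275×111×10³) + 1/(1175×69×10³) = 1.629×10⁻⁸ N⁻¹.
So P = 0.0003905 / 1.629×10⁻⁸ = 23.97 kN.
σ_{aluminium} = P/A₂ = 23970/1175 = 20.4 MPa, tensile.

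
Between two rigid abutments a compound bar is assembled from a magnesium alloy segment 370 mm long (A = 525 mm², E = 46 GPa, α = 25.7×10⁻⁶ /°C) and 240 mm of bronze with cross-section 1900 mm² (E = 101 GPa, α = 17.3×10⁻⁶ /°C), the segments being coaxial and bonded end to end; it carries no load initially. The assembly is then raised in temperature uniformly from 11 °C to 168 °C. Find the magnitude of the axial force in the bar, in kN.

P ≈ 129 kN (compressive)

If the supports were absent, the total length change would be Σ αᵢΔT Lᵢ = 25.7×10⁻⁶×157×370 + 17.3×10⁻⁶×157×240 = 2.145 mm.
The rigid supports impose zero overall length change; the single axial force P common to all segments must satisfy P Σ Lᵢ/(AᵢEᵢ) = δ_free.
The series flexibility is Σ Lᵢ/(AᵢEᵢ) = 370/(525×46×10³) + 240/(1900×101×10³) = 1.657×10⁻⁵ mm/N.
So P = 2.145 / 1.657×10⁻⁵ = 129.4 kN, compressive.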